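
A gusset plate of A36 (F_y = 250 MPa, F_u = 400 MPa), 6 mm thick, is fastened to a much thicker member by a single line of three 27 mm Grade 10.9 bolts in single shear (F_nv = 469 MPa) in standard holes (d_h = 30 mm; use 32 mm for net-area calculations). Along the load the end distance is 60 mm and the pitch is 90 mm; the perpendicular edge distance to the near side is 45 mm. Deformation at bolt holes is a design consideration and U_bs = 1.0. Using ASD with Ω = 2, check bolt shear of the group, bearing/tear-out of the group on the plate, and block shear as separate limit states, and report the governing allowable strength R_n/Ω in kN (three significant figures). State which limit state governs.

143 kN (block shear governs)

Bolt shear: A_b = π·27²/4 = 572.6 mm²; R_n = 469 × 572.6 × 3 × 1 / 1000 = 805.6 kN → 805.6 / 2 = 403 kN.
Bearing: edge l_c = 45, r_n = 129.6 kN; interior l_c = 60, r_n = 155.5 kN; R_n = 129.6 + 2·155.5 = 440.6 kN → 220 kN.
Block shear: A_gv = 1440, A_nv = 960, A_nt = 174 mm²; R_n = min(0.6F_uA_nv, 0.6F_yA_gv) + U_bs·F_u·A_nt = 285.6 kN → 143 kN.
Block shear governs: 143 kN.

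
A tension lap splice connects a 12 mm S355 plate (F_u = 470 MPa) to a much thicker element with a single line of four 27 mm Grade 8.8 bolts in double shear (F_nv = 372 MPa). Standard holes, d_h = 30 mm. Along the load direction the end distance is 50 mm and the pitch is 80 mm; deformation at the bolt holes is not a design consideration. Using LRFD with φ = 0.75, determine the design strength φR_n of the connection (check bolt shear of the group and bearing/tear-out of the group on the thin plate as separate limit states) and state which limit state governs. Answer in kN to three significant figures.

1170 kN (bearing governs)

Bolt shear: A_b = π·27²/4 = 572.6 mm²; R_n = 372 × 572.6 × 4 × 2 / 1000 = 1704 kN → 0.75 × 1704 = 1280 kN.
Bearing (1.5 l_c t F_u ≤ 3.0 d t F_u): upper limit = 3.0·27·12·470 / 1000 = 456.8 kN.
  Edge l_c = 50 − 30/2 = 35 → r_n = 296.1 kN; interior l_c = 80 − 30 = 50 → r_n = 423 kN.
  R_n,bearing = 1·296.1 + 3·423 = 1565 kN → 0.75 × 1565 = 1170 kN.
Bearing governs: 1170 kN.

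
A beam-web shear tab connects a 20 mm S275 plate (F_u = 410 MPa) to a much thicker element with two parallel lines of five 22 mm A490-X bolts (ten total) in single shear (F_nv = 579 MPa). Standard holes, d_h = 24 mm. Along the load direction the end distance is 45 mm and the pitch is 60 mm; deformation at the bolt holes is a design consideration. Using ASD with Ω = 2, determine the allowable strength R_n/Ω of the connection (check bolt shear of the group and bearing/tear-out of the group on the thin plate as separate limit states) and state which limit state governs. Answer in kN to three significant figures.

Bolt shear: A_b = π·22²/4 = 380.1 mm²; R_n = 579 × 380.1 × 10 × 1 / 1000 = 2201 kN → 2201 / 2 = 1100 kN.
Bearing (1.2 l_c t F_u ≤ 2.4 d t F_u): upper limit = 2.4·22·20·410 / 1000 = 433 kN.
  Edge l_c = 45 − 24/2 = 33 → r_n = 324.7 kN; interior l_c = 60 − 24 = 36 → r_n = 354.2 kN.
  R_n,bearing = 2·324.7 + 8·354.2 = 3483 kN → 3483 / 2 = 1740 kN.
Bolt shear governs: 1100 kN.

1100 kN (bolt shear governs)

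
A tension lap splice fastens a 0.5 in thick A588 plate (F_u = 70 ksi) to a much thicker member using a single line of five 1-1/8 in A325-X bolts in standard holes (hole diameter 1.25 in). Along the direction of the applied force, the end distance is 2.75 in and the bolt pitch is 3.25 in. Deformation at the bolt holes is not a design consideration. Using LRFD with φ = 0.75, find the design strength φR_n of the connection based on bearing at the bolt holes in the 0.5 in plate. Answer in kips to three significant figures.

Per bolt r_n = 1.5 l_c t F_u ≤ 3.0 d t F_u; upper limit = 3.0 × 1.125 × 0.5 × 70 = 118.1 kips.
Edge bolt: l_c = 2.75 − 1.25/2 = 2.125 in → 1.5 × 2.125 × 0.5 × 70 = 111.6 → r_n = 111.6 kips.
Interior bolts: l_c = 3.25 − 1.25 = 2 in → 1.5 × 2 × 0.5 × 70 = 105 → r_n = 105 kips.
R_n = 1 × 111.6 + 4 × 105 = 531.6 kips.
Design strength φR_n = 0.75 × 531.6 = 399 kips.

399 kips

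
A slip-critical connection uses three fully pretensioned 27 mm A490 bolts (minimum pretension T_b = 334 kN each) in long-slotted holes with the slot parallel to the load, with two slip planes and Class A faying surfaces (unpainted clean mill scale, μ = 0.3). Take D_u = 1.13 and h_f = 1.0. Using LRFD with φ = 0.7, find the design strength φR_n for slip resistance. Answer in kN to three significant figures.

476 kN

R_n = μ · D_u · h_f · T_b · n_s · n_b = 0.3 × 1.13 × 1.0 × 334 × 2 × 3 = 679.4 kN.
Design strength φR_n = 0.7 × 679.4 = 476 kN.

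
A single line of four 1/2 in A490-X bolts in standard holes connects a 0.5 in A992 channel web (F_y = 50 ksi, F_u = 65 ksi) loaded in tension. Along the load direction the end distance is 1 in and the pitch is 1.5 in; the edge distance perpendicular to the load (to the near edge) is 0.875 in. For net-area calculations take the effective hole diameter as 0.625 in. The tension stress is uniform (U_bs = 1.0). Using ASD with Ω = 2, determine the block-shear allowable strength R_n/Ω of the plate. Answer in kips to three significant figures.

Shear plane L_v = 1 + 3·1.5 = 5.5 in; A_gv = 5.5 × 0.5 = 2.75 in².
A_nv = (5.5 − 3.5·0.625) × 0.5 = 1.656 in².
A_nt = (0.875 − 0.5·0.625) × 0.5 = 0.2812 in².
0.6 F_u A_nv = 64.59 kips; 0.6 F_y A_gv = 82.5 kips → shear rupture governs the shear term.
R_n = 64.59 + 1.0 × 65 × 0.2812 = 82.88 kips.
Allowable strength R_n/Ω = 82.88 / 2 = 41.4 kips.

41.4 kips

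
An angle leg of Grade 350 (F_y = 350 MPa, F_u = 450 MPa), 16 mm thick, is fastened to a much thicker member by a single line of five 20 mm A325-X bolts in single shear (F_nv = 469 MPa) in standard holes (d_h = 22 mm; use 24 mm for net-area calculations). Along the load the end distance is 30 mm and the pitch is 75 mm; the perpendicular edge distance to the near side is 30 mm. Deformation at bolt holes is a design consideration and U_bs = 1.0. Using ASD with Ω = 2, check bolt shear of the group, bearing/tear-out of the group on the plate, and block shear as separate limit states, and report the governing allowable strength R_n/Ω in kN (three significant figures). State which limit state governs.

368 kN (bolt shear governs)

Bolt shear: A_b = π·20²/4 = 314.2 mm²; R_n = 469 × 314.2 × 5 × 1 / 1000 = 736.7 kN → 736.7 / 2 = 368 kN.
Bearing: edge l_c = 19, r_n = 164.2 kN; interior l_c = 53, r_n = 345.6 kN; R_n = 164.2 + 4·345.6 = 1547 kN → 773 kN.
Block shear: A_gv = 5280, A_nv = 3552, A_nt = 288 mm²; R_n = min(0.6F_uA_nv, 0.6F_yA_gv) + U_bs·F_u·A_nt = 1089 kN → 544 kN.
Bolt shear governs: 368 kN.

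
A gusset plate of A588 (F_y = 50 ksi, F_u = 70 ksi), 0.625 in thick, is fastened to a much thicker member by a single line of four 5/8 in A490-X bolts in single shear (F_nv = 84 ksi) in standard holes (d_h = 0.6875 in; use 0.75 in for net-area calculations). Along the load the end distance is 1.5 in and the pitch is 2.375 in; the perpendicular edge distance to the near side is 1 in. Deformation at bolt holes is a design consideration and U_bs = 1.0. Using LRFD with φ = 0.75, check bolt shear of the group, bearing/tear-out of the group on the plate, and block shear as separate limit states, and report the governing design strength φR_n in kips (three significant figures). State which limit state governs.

Bolt shear: A_b = π·0.625²/4 = 0.3068 in²; R_n = 84 × 0.3068 × 4 × 1 = 103.1 kips → 0.75 × 103.1 = 77.3 kips.
Bearing: edge l_c = 1.156, r_n = 60.7 kips; interior l_c = 1.688, r_n = 65.62 kips; R_n = 60.7 + 3·65.62 = 257.6 kips → 193 kips.
Block shear: A_gv = 5.391, A_nv = 3.75, A_nt = 0.3906 in²; R_n = min(0.6F_uA_nv, 0.6F_yA_gv) + U_bs·F_u·A_nt = 184.8 kips → 139 kips.
Bolt shear governs: 77.3 kips.

77.3 kips (bolt shear governs)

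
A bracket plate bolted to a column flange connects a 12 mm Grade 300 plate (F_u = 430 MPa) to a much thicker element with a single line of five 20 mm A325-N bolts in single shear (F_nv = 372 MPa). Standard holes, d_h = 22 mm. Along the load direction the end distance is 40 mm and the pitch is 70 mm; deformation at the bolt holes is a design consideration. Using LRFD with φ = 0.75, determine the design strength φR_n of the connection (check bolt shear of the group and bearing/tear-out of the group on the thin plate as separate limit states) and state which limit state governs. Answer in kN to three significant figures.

438 kN (bolt shear governs)

Bolt shear: A_b = π·20²/4 = 314.2 mm²; R_n = 372 × 314.2 × 5 × 1 / 1000 = 584.3 kN → 0.75 × 584.3 = 438 kN.
Bearing (1.2 l_c t F_u ≤ 2.4 d t F_u): upper limit = 2.4·20·12·430 / 1000 = 247.7 kN.
  Edge l_c = 40 − 22/2 = 29 → r_n = 179.6 kN; interior l_c = 70 − 22 = 48 → r_n = 247.7 kN.
  R_n,bearing = 1·179.6 + 4·247.7 = 1170 kN → 0.75 × 1170 = 878 kN.
Bolt shear governs: 438 kN.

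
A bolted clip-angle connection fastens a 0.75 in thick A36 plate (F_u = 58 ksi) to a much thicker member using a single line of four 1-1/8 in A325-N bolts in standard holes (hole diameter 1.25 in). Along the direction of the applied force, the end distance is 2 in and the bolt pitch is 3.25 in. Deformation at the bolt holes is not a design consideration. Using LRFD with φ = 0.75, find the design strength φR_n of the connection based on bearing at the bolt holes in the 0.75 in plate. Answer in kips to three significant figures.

361 kips

Per bolt r_n = 1.5 l_c t F_u ≤ 3.0 d t F_u; upper limit = 3.0 × 1.125 × 0.75 × 58 = 146.8 kips.
Edge bolt: l_c = 2 − 1.25/2 = 1.375 in → 1.5 × 1.375 × 0.75 × 58 = 89.72 → r_n = 89.72 kips.
Interior bolts: l_c = 3.25 − 1.25 = 2 in → 1.5 × 2 × 0.75 × 58 = 130.5 → r_n = 130.5 kips.
R_n = 1 × 89.72 + 3 × 130.5 = 481.2 kips.
Design strength φR_n = 0.75 × 481.2 = 361 kips.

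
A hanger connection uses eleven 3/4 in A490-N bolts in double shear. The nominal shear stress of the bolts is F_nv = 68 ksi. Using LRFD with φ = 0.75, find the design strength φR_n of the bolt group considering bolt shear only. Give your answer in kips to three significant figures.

A_b = π × 0.75² / 4 = 0.4418 in².
R_n = F_nv · A_b · n · n_s = 68 × 0.4418 × 11 × 2 = 660.9 kips.
Design strength φR_n = 0.75 × 660.9 = 496 kips.

496 kips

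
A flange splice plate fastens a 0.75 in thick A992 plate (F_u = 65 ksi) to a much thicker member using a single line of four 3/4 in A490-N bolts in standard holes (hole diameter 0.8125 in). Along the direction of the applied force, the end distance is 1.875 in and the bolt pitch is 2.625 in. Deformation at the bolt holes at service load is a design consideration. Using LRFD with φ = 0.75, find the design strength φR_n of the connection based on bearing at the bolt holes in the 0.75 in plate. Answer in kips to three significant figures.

Per bolt r_n = 1.2 l_c t F_u ≤ 2.4 d t F_u; upper limit = 2.4 × 0.75 × 0.75 × 65 = 87.75 kips.
Edge bolt: l_c = 1.875 − 0.8125/2 = 1.469 in → 1.2 × 1.469 × 0.75 × 65 = 85.92 → r_n = 85.92 kips.
Interior bolts: l_c = 2.625 − 0.8125 = 1.812 in → 1.2 × 1.812 × 0.75 × 65 = 106 → r_n = 87.75 kips.
R_n = 1 × 85.92 + 3 × 87.75 = 349.2 kips.
Design strength φR_n = 0.75 × 349.2 = 262 kips.

262 kips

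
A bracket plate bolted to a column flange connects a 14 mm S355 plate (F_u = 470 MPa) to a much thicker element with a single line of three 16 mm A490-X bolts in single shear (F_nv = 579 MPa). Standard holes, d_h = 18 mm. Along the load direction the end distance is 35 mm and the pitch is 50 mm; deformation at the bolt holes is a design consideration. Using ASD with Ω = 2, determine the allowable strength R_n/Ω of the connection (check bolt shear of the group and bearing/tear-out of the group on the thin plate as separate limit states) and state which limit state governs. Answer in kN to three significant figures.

Bolt shear: A_b = π·16²/4 = 201.1 mm²; R_n = 579 × 201.1 × 3 × 1 / 1000 = 349.2 kN → 349.2 / 2 = 175 kN.
Bearing (1.2 l_c t F_u ≤ 2.4 d t F_u): upper limit = 2.4·16·14·470 / 1000 = 252.7 kN.
  Edge l_c = 35 − 18/2 = 26 → r_n = 205.3 kN; interior l_c = 50 − 18 = 32 → r_n = 252.7 kN.
  R_n,bearing = 1·205.3 + 2·252.7 = 710.6 kN → 710.6 / 2 = 355 kN.
Bolt shear governs: 175 kN.

175 kN (bolt shear governs)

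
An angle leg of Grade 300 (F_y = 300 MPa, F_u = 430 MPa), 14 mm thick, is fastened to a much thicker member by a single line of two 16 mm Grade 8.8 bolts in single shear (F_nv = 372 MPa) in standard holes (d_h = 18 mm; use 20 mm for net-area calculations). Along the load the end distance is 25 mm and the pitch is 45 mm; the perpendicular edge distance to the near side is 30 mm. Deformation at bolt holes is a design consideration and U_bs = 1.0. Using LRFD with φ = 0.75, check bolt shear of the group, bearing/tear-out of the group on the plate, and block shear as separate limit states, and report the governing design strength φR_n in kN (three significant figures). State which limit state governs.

Bolt shear: A_b = π·16²/4 = 201.1 mm²; R_n = 372 × 201.1 × 2 × 1 / 1000 = 149.6 kN → 0.75 × 149.6 = 112 kN.
Bearing: edge l_c = 16, r_n = 115.6 kN; interior l_c = 27, r_n = 195 kN; R_n = 115.6 + 1·195 = 310.6 kN → 233 kN.
Block shear: A_gv = 980, A_nv = 560, A_nt = 280 mm²; R_n = min(0.6F_uA_nv, 0.6F_yA_gv) + U_bs·F_u·A_nt = 264.9 kN → 199 kN.
Bolt shear governs: 112 kN.

112 kN (bolt shear governs)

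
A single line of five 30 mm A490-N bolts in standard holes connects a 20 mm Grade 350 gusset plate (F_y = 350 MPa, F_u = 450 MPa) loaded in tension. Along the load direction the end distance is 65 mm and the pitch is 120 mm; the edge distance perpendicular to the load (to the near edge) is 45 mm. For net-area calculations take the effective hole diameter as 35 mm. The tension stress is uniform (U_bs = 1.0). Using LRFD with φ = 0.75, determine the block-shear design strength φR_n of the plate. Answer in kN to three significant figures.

1760 kN

Shear plane L_v = 65 + 4·120 = 545 mm; A_gv = 545 × 20 = 10900 mm².
A_nv = (545 − 4.5·35) × 20 = 7750 mm².
A_nt = (45 − 0.5·35) × 20 = 550 mm².
0.6 F_u A_nv = 2092 kN; 0.6 F_y A_gv = 2289 kN → shear rupture governs the shear term.
R_n = 2092 + 1.0 × 450 × 550 / 1000 = 2340 kN.
Design strength φR_n = 0.75 × 2340 = 1760 kN.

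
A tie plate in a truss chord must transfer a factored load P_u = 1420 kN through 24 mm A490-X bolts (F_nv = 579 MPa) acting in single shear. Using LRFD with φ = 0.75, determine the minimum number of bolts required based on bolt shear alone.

8 bolts

A_b = π·24²/4 = 452.4 mm².
Per-bolt design strength φR_n = 0.75 × 579 × 452.4 × 1 / 1000 = 196.5 kN.
n ≥ 1420 / 196.5 = 7.228 → use 8 bolts.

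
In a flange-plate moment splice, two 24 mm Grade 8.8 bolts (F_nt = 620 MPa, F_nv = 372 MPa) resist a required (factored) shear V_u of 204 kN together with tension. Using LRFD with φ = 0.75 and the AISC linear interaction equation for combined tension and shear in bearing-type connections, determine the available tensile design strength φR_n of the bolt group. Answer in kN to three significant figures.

207 kN

A_b = π·24²/4 = 452.4 mm²; f_rv = 204 × 1000 / (2 × 452.4) = 225.5 MPa.
F'_nt = 1.3 F_nt − (F_nt / φF_nv) f_rv = 1.3·620 − (620/(0.75·372))·225.5 = 305 MPa, capped at F_nt → F'_nt = 305 MPa.
R_n = F'_nt · A_b · n = 305 × 452.4 × 2 / 1000 = 275.9 kN.
Design strength φR_n = 0.75 × 275.9 = 207 kN.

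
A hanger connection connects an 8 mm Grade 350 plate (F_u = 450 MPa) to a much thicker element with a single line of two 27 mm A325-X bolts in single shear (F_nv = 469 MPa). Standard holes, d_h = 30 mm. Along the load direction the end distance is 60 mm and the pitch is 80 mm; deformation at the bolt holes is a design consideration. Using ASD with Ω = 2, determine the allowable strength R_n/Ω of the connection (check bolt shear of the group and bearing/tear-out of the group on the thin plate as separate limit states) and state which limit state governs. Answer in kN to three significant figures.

205 kN (bearing governs)

Bolt shear: A_b = π·27²/4 = 572.6 mm²; R_n = 469 × 572.6 × 2 × 1 / 1000 = 537.1 kN → 537.1 / 2 = 269 kN.
Bearing (1.2 l_c t F_u ≤ 2.4 d t F_u): upper limit = 2.4·27·8·450 / 1000 = 233.3 kN.
  Edge l_c = 60 − 30/2 = 45 → r_n = 194.4 kN; interior l_c = 80 − 30 = 50 → r_n = 216 kN.
  R_n,bearing = 1·194.4 + 1·216 = 410.4 kN → 410.4 / 2 = 205 kN.
Bearing governs: 205 kN.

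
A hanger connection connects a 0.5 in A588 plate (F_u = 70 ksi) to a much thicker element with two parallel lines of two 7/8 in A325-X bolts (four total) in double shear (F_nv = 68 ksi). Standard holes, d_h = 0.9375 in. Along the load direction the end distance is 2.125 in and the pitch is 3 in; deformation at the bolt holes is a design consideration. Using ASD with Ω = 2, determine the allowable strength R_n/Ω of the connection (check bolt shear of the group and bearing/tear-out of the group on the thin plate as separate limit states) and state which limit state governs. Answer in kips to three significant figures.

143 kips (bearing governs)

Bolt shear: A_b = π·0.875²/4 = 0.6013 in²; R_n = 68 × 0.6013 × 4 × 2 = 327.1 kips → 327.1 / 2 = 164 kips.
Bearing (1.2 l_c t F_u ≤ 2.4 d t F_u): upper limit = 2.4·0.875·0.5·70 = 73.5 kips.
  Edge l_c = 2.125 − 0.9375/2 = 1.656 → r_n = 69.56 kips; interior l_c = 3 − 0.9375 = 2.062 → r_n = 73.5 kips.
  R_n,bearing = 2·69.56 + 2·73.5 = 286.1 kips → 286.1 / 2 = 143 kips.
Bearing governs: 143 kips.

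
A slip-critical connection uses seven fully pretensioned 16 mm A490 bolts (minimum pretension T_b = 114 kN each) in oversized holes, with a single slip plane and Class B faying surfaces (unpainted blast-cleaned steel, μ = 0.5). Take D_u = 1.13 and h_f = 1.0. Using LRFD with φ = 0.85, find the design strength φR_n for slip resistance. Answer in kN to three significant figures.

383 kN

R_n = μ · D_u · h_f · T_b · n_s · n_b = 0.5 × 1.13 × 1.0 × 114 × 1 × 7 = 450.9 kN.
Design strength φR_n = 0.85 × 450.9 = 383 kN.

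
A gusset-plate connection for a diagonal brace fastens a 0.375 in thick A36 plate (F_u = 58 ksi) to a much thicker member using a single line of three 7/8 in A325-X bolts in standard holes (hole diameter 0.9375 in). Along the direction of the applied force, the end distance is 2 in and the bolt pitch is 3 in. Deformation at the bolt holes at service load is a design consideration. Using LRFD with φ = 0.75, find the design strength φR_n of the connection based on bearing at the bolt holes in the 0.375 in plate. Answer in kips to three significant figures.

Per bolt r_n = 1.2 l_c t F_u ≤ 2.4 d t F_u; upper limit = 2.4 × 0.875 × 0.375 × 58 = 45.68 kips.
Edge bolt: l_c = 2 − 0.9375/2 = 1.531 in → 1.2 × 1.531 × 0.375 × 58 = 39.97 → r_n = 39.97 kips.
Interior bolts: l_c = 3 − 0.9375 = 2.062 in → 1.2 × 2.062 × 0.375 × 58 = 53.83 → r_n = 45.68 kips.
R_n = 1 × 39.97 + 2 × 45.68 = 131.3 kips.
Design strength φR_n = 0.75 × 131.3 = 98.5 kips.

98.5 kips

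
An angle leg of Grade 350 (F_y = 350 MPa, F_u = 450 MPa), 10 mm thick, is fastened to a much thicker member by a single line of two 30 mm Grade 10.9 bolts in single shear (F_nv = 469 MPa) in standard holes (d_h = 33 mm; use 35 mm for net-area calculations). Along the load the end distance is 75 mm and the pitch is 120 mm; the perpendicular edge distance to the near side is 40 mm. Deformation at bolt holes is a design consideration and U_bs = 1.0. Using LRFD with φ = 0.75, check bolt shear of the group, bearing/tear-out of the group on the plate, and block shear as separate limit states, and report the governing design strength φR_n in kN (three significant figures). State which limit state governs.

Bolt shear: A_b = π·30²/4 = 706.9 mm²; R_n = 469 × 706.9 × 2 × 1 / 1000 = 663 kN → 0.75 × 663 = 497 kN.
Bearing: edge l_c = 58.5, r_n = 315.9 kN; interior l_c = 87, r_n = 324 kN; R_n = 315.9 + 1·324 = 639.9 kN → 480 kN.
Block shear: A_gv = 1950, A_nv = 1425, A_nt = 225 mm²; R_n = min(0.6F_uA_nv, 0.6F_yA_gv) + U_bs·F_u·A_nt = 486 kN → 364 kN.
Block shear governs: 364 kN.

364 kN (block shear governs)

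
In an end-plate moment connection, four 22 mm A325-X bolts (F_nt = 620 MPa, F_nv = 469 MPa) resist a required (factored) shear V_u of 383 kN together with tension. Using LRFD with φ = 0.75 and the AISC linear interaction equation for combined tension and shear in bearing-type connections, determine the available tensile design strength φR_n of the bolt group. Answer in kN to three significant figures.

A_b = π·22²/4 = 380.1 mm²; f_rv = 383 × 1000 / (4 × 380.1) = 251.9 MPa.
F'_nt = 1.3 F_nt − (F_nt / φF_nv) f_rv = 1.3·620 − (620/(0.75·469))·251.9 = 362 MPa, capped at F_nt → F'_nt = 362 MPa.
R_n = F'_nt · A_b · n = 362 × 380.1 × 4 / 1000 = 550.5 kN.
Design strength φR_n = 0.75 × 550.5 = 413 kN.

413 kN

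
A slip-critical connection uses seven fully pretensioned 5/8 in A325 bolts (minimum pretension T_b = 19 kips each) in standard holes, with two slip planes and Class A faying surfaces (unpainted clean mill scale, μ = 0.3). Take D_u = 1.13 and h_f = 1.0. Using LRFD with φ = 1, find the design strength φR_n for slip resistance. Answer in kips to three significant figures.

R_n = μ · D_u · h_f · T_b · n_s · n_b = 0.3 × 1.13 × 1.0 × 19 × 2 × 7 = 90.17 kips.
Design strength φR_n = 1 × 90.17 = 90.2 kips.

90.2 kips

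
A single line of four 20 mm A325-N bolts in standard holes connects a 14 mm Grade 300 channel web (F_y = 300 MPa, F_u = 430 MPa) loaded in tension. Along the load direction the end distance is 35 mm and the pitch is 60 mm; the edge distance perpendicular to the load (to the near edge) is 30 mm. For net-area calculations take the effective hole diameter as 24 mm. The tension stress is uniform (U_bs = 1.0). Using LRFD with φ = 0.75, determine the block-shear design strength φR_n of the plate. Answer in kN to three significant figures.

Shear plane L_v = 35 + 3·60 = 215 mm; A_gv = 215 × 14 = 3010 mm².
A_nv = (215 − 3.5·24) × 14 = 1834 mm².
A_nt = (30 − 0.5·24) × 14 = 252 mm².
0.6 F_u A_nv = 473.2 kN; 0.6 F_y A_gv = 541.8 kN → shear rupture governs the shear term.
R_n = 473.2 + 1.0 × 430 × 252 / 1000 = 581.5 kN.
Design strength φR_n = 0.75 × 581.5 = 436 kN.

436 kN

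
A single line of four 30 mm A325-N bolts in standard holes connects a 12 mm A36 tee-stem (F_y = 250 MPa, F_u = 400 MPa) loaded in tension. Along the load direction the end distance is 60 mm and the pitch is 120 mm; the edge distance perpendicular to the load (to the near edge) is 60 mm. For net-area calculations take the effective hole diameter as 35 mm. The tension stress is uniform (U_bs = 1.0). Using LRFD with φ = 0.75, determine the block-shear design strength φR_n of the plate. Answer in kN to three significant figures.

Shear plane L_v = 60 + 3·120 = 420 mm; A_gv = 420 × 12 = 5040 mm².
A_nv = (420 − 3.5·35) × 12 = 3570 mm².
A_nt = (60 − 0.5·35) × 12 = 510 mm².
0.6 F_u A_nv = 856.8 kN; 0.6 F_y A_gv = 756 kN → shear yielding governs the shear term.
R_n = 756 + 1.0 × 400 × 510 / 1000 = 960 kN.
Design strength φR_n = 0.75 × 960 = 720 kN.

720 kN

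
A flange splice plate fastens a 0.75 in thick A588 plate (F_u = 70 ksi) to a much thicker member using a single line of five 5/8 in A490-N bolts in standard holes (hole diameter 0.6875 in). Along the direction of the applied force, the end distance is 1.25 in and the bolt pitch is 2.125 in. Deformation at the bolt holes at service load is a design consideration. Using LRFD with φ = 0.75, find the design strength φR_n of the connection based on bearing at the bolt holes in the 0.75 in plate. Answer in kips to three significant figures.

Per bolt r_n = 1.2 l_c t F_u ≤ 2.4 d t F_u; upper limit = 2.4 × 0.625 × 0.75 × 70 = 78.75 kips.
Edge bolt: l_c = 1.25 − 0.6875/2 = 0.9062 in → 1.2 × 0.9062 × 0.75 × 70 = 57.09 → r_n = 57.09 kips.
Interior bolts: l_c = 2.125 − 0.6875 = 1.438 in → 1.2 × 1.438 × 0.75 × 70 = 90.56 → r_n = 78.75 kips.
R_n = 1 × 57.09 + 4 × 78.75 = 372.1 kips.
Design strength φR_n = 0.75 × 372.1 = 279 kips.

279 kips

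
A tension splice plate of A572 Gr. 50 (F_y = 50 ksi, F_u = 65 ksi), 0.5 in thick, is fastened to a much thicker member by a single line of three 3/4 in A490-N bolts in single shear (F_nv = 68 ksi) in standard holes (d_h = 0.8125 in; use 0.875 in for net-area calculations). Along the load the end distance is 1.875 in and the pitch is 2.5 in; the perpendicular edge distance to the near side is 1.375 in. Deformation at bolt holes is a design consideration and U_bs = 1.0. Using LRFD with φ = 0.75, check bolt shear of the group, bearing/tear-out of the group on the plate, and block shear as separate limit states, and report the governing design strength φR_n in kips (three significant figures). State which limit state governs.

67.6 kips (bolt shear governs)

Bolt shear: A_b = π·0.75²/4 = 0.4418 in²; R_n = 68 × 0.4418 × 3 × 1 = 90.12 kips → 0.75 × 90.12 = 67.6 kips.
Bearing: edge l_c = 1.469, r_n = 57.28 kips; interior l_c = 1.688, r_n = 58.5 kips; R_n = 57.28 + 2·58.5 = 174.3 kips → 131 kips.
Block shear: A_gv = 3.438, A_nv = 2.344, A_nt = 0.4688 in²; R_n = min(0.6F_uA_nv, 0.6F_yA_gv) + U_bs·F_u·A_nt = 121.9 kips → 91.4 kips.
Bolt shear governs: 67.6 kips.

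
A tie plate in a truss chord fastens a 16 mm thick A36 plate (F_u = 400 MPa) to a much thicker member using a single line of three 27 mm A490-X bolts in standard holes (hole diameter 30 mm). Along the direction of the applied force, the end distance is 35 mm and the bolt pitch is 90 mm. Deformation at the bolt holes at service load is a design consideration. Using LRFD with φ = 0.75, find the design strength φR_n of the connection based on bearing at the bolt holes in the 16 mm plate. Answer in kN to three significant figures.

Per bolt r_n = 1.2 l_c t F_u ≤ 2.4 d t F_u; upper limit = 2.4 × 27 × 16 × 400 / 1000 = 414.7 kN.
Edge bolt: l_c = 35 − 30/2 = 20 mm → 1.2 × 20 × 16 × 400 / 1000 = 153.6 → r_n = 153.6 kN.
Interior bolts: l_c = 90 − 30 = 60 mm → 1.2 × 60 × 16 × 400 / 1000 = 460.8 → r_n = 414.7 kN.
R_n = 1 × 153.6 + 2 × 414.7 = 983 kN.
Design strength φR_n = 0.75 × 983 = 737 kN.

737 kN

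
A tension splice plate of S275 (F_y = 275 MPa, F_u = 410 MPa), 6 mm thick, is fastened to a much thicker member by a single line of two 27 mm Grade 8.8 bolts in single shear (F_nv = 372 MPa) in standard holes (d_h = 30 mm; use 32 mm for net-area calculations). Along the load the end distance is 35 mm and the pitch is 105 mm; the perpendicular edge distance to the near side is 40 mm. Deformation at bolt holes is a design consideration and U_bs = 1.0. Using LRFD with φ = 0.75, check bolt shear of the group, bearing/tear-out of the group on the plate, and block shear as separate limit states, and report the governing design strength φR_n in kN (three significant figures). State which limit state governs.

Bolt shear: A_b = π·27²/4 = 572.6 mm²; R_n = 372 × 572.6 × 2 × 1 / 1000 = 426 kN → 0.75 × 426 = 319 kN.
Bearing: edge l_c = 20, r_n = 59.04 kN; interior l_c = 75, r_n = 159.4 kN; R_n = 59.04 + 1·159.4 = 218.4 kN → 164 kN.
Block shear: A_gv = 840, A_nv = 552, A_nt = 144 mm²; R_n = min(0.6F_uA_nv, 0.6F_yA_gv) + U_bs·F_u·A_nt = 194.8 kN → 146 kN.
Block shear governs: 146 kN.

146 kN (block shear governs)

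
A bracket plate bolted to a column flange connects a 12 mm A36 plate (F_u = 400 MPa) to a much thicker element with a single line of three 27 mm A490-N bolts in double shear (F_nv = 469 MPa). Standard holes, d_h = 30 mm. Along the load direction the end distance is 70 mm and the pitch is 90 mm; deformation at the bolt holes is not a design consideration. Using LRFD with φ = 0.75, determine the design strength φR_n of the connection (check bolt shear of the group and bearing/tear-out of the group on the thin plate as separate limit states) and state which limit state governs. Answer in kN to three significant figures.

Bolt shear: A_b = π·27²/4 = 572.6 mm²; R_n = 469 × 572.6 × 3 × 2 / 1000 = 1611 kN → 0.75 × 1611 = 1210 kN.
Bearing (1.5 l_c t F_u ≤ 3.0 d t F_u): upper limit = 3.0·27·12·400 / 1000 = 388.8 kN.
  Edge l_c = 70 − 30/2 = 55 → r_n = 388.8 kN; interior l_c = 90 − 30 = 60 → r_n = 388.8 kN.
  R_n,bearing = 1·388.8 + 2·388.8 = 1166 kN → 0.75 × 1166 = 875 kN.
Bearing governs: 875 kN.

875 kN (bearing governs)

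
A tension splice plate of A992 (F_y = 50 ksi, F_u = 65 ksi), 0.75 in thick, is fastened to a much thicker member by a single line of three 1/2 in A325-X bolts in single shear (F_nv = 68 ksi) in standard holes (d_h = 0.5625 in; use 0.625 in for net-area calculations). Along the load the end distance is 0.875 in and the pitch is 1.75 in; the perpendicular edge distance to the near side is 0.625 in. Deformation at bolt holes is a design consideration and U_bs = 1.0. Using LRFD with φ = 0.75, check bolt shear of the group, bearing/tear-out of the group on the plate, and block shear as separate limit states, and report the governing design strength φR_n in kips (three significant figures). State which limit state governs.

30 kips (bolt shear governs)

Bolt shear: A_b = π·0.5²/4 = 0.1963 in²; R_n = 68 × 0.1963 × 3 × 1 = 40.06 kips → 0.75 × 40.06 = 30 kips.
Bearing: edge l_c = 0.5938, r_n = 34.73 kips; interior l_c = 1.188, r_n = 58.5 kips; R_n = 34.73 + 2·58.5 = 151.7 kips → 114 kips.
Block shear: A_gv = 3.281, A_nv = 2.109, A_nt = 0.2344 in²; R_n = min(0.6F_uA_nv, 0.6F_yA_gv) + U_bs·F_u·A_nt = 97.5 kips → 73.1 kips.
Bolt shear governs: 30 kips.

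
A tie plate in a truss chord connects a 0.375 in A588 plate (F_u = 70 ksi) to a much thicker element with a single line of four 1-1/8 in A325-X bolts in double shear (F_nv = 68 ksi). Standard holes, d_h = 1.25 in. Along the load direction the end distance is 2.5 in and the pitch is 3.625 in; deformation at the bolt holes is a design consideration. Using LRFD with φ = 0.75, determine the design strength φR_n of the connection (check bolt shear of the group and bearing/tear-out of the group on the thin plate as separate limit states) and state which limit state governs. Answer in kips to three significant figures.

204 kips (bearing governs)

Bolt shear: A_b = π·1.125²/4 = 0.994 in²; R_n = 68 × 0.994 × 4 × 2 = 540.7 kips → 0.75 × 540.7 = 406 kips.
Bearing (1.2 l_c t F_u ≤ 2.4 d t F_u): upper limit = 2.4·1.125·0.375·70 = 70.88 kips.
  Edge l_c = 2.5 − 1.25/2 = 1.875 → r_n = 59.06 kips; interior l_c = 3.625 − 1.25 = 2.375 → r_n = 70.88 kips.
  R_n,bearing = 1·59.06 + 3·70.88 = 271.7 kips → 0.75 × 271.7 = 204 kips.
Bearing governs: 204 kips.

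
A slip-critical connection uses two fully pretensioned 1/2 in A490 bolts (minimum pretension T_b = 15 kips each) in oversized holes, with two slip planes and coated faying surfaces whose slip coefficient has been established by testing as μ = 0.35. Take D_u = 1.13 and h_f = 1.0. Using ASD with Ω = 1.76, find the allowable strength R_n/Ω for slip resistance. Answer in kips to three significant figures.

R_n = μ · D_u · h_f · T_b · n_s · n_b = 0.35 × 1.13 × 1.0 × 15 × 2 × 2 = 23.73 kips.
Allowable strength R_n/Ω = 23.73 / 1.76 = 13.5 kips.

13.5 kips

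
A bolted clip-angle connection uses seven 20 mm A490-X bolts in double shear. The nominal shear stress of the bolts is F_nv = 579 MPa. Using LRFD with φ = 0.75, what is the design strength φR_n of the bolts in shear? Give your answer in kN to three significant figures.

A_b = π × 20² / 4 = 314.2 mm².
R_n = F_nv · A_b · n · n_s = 579 × 314.2 × 7 × 2 / 1000 = 2547 kN.
Design strength φR_n = 0.75 × 2547 = 1910 kN.

1910 kN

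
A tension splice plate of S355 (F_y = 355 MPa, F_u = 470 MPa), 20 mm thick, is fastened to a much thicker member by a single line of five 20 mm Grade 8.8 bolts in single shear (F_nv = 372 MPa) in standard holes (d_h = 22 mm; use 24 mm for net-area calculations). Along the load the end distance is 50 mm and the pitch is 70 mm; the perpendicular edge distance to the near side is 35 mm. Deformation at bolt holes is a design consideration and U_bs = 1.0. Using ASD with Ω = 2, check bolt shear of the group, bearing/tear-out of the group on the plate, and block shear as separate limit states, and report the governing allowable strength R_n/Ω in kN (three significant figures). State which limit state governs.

292 kN (bolt shear governs)

Bolt shear: A_b = π·20²/4 = 314.2 mm²; R_n = 372 × 314.2 × 5 × 1 / 1000 = 584.3 kN → 584.3 / 2 = 292 kN.
Bearing: edge l_c = 39, r_n = 439.9 kN; interior l_c = 48, r_n = 451.2 kN; R_n = 439.9 + 4·451.2 = 2245 kN → 1120 kN.
Block shear: A_gv = 6600, A_nv = 4440, A_nt = 460 mm²; R_n = min(0.6F_uA_nv, 0.6F_yA_gv) + U_bs·F_u·A_nt = 1468 kN → 734 kN.
Bolt shear governs: 292 kN.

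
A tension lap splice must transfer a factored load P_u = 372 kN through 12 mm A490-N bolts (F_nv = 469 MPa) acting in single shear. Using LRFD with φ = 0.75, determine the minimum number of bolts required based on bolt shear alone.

A_b = π·12²/4 = 113.1 mm².
Per-bolt design strength φR_n = 0.75 × 469 × 113.1 × 1 / 1000 = 39.78 kN.
n ≥ 372 / 39.78 = 9.351 → use 10 bolts.

10 bolts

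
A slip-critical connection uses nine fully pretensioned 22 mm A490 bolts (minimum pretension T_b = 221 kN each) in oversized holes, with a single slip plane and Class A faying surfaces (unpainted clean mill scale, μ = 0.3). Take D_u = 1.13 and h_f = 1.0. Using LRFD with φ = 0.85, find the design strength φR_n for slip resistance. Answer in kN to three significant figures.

573 kN

R_n = μ · D_u · h_f · T_b · n_s · n_b = 0.3 × 1.13 × 1.0 × 221 × 1 × 9 = 674.3 kN.
Design strength φR_n = 0.85 × 674.3 = 573 kN.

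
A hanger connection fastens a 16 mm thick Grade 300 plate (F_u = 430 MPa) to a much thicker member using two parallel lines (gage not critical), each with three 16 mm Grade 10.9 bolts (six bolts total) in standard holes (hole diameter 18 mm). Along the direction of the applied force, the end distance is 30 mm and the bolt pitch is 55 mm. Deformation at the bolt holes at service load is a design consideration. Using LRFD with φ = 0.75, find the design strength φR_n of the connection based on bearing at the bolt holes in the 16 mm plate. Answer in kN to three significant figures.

Per bolt r_n = 1.2 l_c t F_u ≤ 2.4 d t F_u; upper limit = 2.4 × 16 × 16 × 430 / 1000 = 264.2 kN.
Edge bolt: l_c = 30 − 18/2 = 21 mm → 1.2 × 21 × 16 × 430 / 1000 = 173.4 → r_n = 173.4 kN.
Interior bolts: l_c = 55 − 18 = 37 mm → 1.2 × 37 × 16 × 430 / 1000 = 305.5 → r_n = 264.2 kN.
R_n = 2 × 173.4 + 4 × 264.2 = 1404 kN.
Design strength φR_n = 0.75 × 1404 = 1050 kN.

1050 kN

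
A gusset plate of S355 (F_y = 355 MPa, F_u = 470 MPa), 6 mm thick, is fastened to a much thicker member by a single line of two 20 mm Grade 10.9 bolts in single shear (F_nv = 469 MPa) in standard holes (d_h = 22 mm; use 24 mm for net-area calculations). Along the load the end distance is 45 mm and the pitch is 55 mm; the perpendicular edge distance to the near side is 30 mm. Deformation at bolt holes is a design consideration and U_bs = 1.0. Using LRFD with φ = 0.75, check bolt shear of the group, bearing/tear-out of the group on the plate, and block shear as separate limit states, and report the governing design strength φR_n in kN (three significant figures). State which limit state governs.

Bolt shear: A_b = π·20²/4 = 314.2 mm²; R_n = 469 × 314.2 × 2 × 1 / 1000 = 294.7 kN → 0.75 × 294.7 = 221 kN.
Bearing: edge l_c = 34, r_n = 115.1 kN; interior l_c = 33, r_n = 111.7 kN; R_n = 115.1 + 1·111.7 = 226.7 kN → 170 kN.
Block shear: A_gv = 600, A_nv = 384, A_nt = 108 mm²; R_n = min(0.6F_uA_nv, 0.6F_yA_gv) + U_bs·F_u·A_nt = 159 kN → 119 kN.
Block shear governs: 119 kN.

119 kN (block shear governs)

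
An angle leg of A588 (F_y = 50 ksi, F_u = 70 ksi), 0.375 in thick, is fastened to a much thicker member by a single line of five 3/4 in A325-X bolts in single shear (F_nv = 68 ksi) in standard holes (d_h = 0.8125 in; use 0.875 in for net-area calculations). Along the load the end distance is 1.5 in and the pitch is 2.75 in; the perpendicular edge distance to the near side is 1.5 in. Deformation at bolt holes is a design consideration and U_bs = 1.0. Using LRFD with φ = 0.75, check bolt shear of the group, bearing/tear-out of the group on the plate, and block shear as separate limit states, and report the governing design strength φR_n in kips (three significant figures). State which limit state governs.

113 kips (bolt shear governs)

Bolt shear: A_b = π·0.75²/4 = 0.4418 in²; R_n = 68 × 0.4418 × 5 × 1 = 150.2 kips → 0.75 × 150.2 = 113 kips.
Bearing: edge l_c = 1.094, r_n = 34.45 kips; interior l_c = 1.938, r_n = 47.25 kips; R_n = 34.45 + 4·47.25 = 223.5 kips → 168 kips.
Block shear: A_gv = 4.688, A_nv = 3.211, A_nt = 0.3984 in²; R_n = min(0.6F_uA_nv, 0.6F_yA_gv) + U_bs·F_u·A_nt = 162.8 kips → 122 kips.
Bolt shear governs: 113 kips.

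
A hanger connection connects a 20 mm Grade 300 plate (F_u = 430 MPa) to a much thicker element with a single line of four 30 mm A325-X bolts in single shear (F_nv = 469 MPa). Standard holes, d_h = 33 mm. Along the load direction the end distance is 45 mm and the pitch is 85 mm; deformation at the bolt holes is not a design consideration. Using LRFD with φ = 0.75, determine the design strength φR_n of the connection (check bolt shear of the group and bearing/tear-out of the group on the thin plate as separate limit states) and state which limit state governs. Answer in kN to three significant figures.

995 kN (bolt shear governs)

Bolt shear: A_b = π·30²/4 = 706.9 mm²; R_n = 469 × 706.9 × 4 × 1 / 1000 = 1326 kN → 0.75 × 1326 = 995 kN.
Bearing (1.5 l_c t F_u ≤ 3.0 d t F_u): upper limit = 3.0·30·20·430 / 1000 = 774 kN.
  Edge l_c = 45 − 33/2 = 28.5 → r_n = 367.7 kN; interior l_c = 85 − 33 = 52 → r_n = 670.8 kN.
  R_n,bearing = 1·367.7 + 3·670.8 = 2380 kN → 0.75 × 2380 = 1790 kN.
Bolt shear governs: 995 kN.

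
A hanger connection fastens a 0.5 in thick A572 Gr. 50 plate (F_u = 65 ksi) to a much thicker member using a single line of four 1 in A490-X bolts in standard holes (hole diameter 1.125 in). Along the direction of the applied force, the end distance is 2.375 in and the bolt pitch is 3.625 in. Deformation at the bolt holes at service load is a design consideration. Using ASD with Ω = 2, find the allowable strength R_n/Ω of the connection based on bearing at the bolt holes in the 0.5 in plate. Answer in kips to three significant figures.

152 kips

Per bolt r_n = 1.2 l_c t F_u ≤ 2.4 d t F_u; upper limit = 2.4 × 1 × 0.5 × 65 = 78 kips.
Edge bolt: l_c = 2.375 − 1.125/2 = 1.812 in → 1.2 × 1.812 × 0.5 × 65 = 70.69 → r_n = 70.69 kips.
Interior bolts: l_c = 3.625 − 1.125 = 2.5 in → 1.2 × 2.5 × 0.5 × 65 = 97.5 → r_n = 78 kips.
R_n = 1 × 70.69 + 3 × 78 = 304.7 kips.
Allowable strength R_n/Ω = 304.7 / 2 = 152 kips.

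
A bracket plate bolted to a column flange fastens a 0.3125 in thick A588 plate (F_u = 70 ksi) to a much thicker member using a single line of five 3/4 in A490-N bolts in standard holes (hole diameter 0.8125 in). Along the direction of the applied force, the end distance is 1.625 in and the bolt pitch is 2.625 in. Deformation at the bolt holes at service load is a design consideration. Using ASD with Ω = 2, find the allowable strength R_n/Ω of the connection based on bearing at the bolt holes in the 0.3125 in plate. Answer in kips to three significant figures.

Per bolt r_n = 1.2 l_c t F_u ≤ 2.4 d t F_u; upper limit = 2.4 × 0.75 × 0.3125 × 70 = 39.38 kips.
Edge bolt: l_c = 1.625 − 0.8125/2 = 1.219 in → 1.2 × 1.219 × 0.3125 × 70 = 31.99 → r_n = 31.99 kips.
Interior bolts: l_c = 2.625 − 0.8125 = 1.812 in → 1.2 × 1.812 × 0.3125 × 70 = 47.58 → r_n = 39.38 kips.
R_n = 1 × 31.99 + 4 × 39.38 = 189.5 kips.
Allowable strength R_n/Ω = 189.5 / 2 = 94.7 kips.

94.7 kips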